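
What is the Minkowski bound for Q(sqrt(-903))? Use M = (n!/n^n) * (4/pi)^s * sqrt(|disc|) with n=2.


d = -903, d mod 4 = 1, so disc(K) = d = -903; |disc(K)| = 903
Imaginary quadratic field, so n = 2, s = r2 = 1, r1 = 0
M = (n!/n^n) * (4/pi)^s * sqrt(|disc(K)|) = (2!/2^2) * (4/pi)^1 * sqrt(903)
= 0.5 * 1.273240 * 30.049958
= 19.1304

19.1304


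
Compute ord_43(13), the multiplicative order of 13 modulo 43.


We want ord_43(13), the smallest k >= 1 with 13^k = 1 mod 43.
n = 43 = 43, phi(43) = 42; the order divides phi(n).
Divisors of 42: 1, 2, 3, 6, 7, 14, 21, 42
Repeated squaring mod 43: 13^1 = 13, 13^2 = 40, 13^4 = 9, 13^8 = 38, 13^16 = 25, 13^32 = 23
Test divisors in increasing order:
  k=1: 13^1 = 13 mod 43
  k=2: 13^2 = 40 mod 43
  k=3: 13^3 = 40 * 13 = 4 mod 43
  k=6: 13^6 = 9 * 40 = 16 mod 43
  k=7: 13^7 = 9 * 40 * 13 = 36 mod 43
  k=14: 13^14 = 38 * 9 * 40 = 6 mod 43
  k=21: 13^21 = 25 * 9 * 13 = 1 mod 43  <- first divisor giving 1
Order = 21

21


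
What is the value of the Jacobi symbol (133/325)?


Compute (133/325) via quadratic reciprocity:
  reciprocity: (133/325) -> +(325/133)
  reduce: (59/133)
  reciprocity: (59/133) -> +(133/59)
  reduce: (15/59)
  reciprocity: (15/59) -> -(59/15)
  reduce: (14/15)
  pull out 2: (2/15) = +1  (since 15 mod 8 = 7)
  reciprocity: (7/15) -> -(15/7)
  reduce: (1/7)
  (1/7) = 1
Product of signs = 1

1


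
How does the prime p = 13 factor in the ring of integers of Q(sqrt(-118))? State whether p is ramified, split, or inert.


K = Q(sqrt(-118)). Since d mod 4 = 2, disc(K) = -472.
Check p | disc: -472 mod 13 = 9.
p does not divide disc. Compute Legendre symbol (d/p):
12^((13-1)/2) mod 13 = 1
(d/p) = 1, so p splits: (p) = P*P' with e=1, f=1, g=2.
Therefore p is split.

split


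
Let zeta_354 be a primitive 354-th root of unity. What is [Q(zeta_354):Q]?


The degree equals Euler's totient phi(354).
354 = 2 * 3 * 59
phi(354) = 116

116


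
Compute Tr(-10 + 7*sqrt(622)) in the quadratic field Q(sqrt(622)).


Tr(a + b*sqrt(d)) = (a + b*sqrt(d)) + (a - b*sqrt(d)) = 2a
= 2 * (-10)
= -20

-20


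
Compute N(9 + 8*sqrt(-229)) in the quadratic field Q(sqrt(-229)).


N(a + b*sqrt(d)) = a^2 - d*b^2
= (9)^2 - (-229)*(8)^2
= 81 + 14656
= 14737

14737


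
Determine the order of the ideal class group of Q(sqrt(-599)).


K = Q(sqrt(-599)). d mod 4 = 1, so D = disc(K) = d = -599
h(K) equals the number of primitive reduced positive-definite forms (a, b, c) = a*x^2 + b*x*y + c*y^2 with b^2 - 4ac = D,
where reduced means |b| <= a <= c, with b >= 0 whenever |b| = a or a = c, and primitive means gcd(a, b, c) = 1.
Reduced forces 3a^2 <= |D| = 599, so 1 <= a <= 14; b must have the parity of D, and c = (b^2 - D)/(4a) must be an integer >= a.
Enumerate a = 1..14, b in [-a, a]:
  a=1: (1, 1, 150)  [1]
  a=2: (2, -1, 75), (2, 1, 75)  [2]
  a=3: (3, -1, 50), (3, 1, 50)  [2]
  a=4: (4, -3, 38), (4, 3, 38)  [2]
  a=5: (5, -1, 30), (5, 1, 30)  [2]
  a=6: (6, -5, 26), (6, -1, 25), (6, 1, 25), (6, 5, 26)  [4]
  a=7: none
  a=8: (8, -3, 19), (8, 3, 19)  [2]
  a=9: (9, -7, 18), (9, 7, 18)  [2]
  a=10: (10, -9, 17), (10, -1, 15), (10, 1, 15), (10, 9, 17)  [4]
  a=11: none
  a=12: (12, -11, 15), (12, -5, 13), (12, 5, 13), (12, 11, 15)  [4]
  a=13..14: none
Total reduced forms: 1 + 2 + 2 + 2 + 2 + 4 + 2 + 2 + 4 + 4 = 25
h = 25

25


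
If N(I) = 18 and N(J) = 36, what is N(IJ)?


N(IJ) = N(I) * N(J)
= 18 * 36
= 648

648


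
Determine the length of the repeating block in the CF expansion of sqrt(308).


Run the CF algorithm for sqrt(308).
a_0 = floor(sqrt(308)) = 17; set m_0=0, q_0=1.
Recurrence: m' = q*a - m,  q' = (d - m'^2)/q,  a' = floor((a_0 + m')/q').
  step 1: m=17, q=19, a=1
  step 2: m=2, q=16, a=1
  step 3: m=14, q=7, a=4
  step 4: m=14, q=16, a=1
  step 5: m=2, q=19, a=1
  step 6: m=17, q=1, a=34
a_6 = 2*a_0 = 34, so the period closes here.
sqrt(308) = [17; 1, 1, 4, 1, 1, 34]
Period length = 6

6


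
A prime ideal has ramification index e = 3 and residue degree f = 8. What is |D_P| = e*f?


|D_P| = e * f
= 3 * 8
= 24

24


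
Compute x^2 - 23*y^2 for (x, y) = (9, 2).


x^2 - d*y^2
= 9^2 - 23*2^2
= 81 - 92
= -11

-11


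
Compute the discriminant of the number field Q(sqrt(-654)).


For K = Q(sqrt(d)) with d squarefree: disc(K) = d if d = 1 mod 4, and disc(K) = 4d if d = 2 or 3 mod 4.
Here d = -654, and d mod 4 = 2.
d = 2 mod 4, not 1 (O_K = Z[sqrt(d)]), so disc(K) = 4d = 4 * (-654) = -2616

-2616


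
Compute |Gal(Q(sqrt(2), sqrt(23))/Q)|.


The 2 square roots of distinct primes are multiplicatively independent over Q,
so [K:Q] = 2^2 and Gal(K/Q) is isomorphic to (Z/2Z)^2.
|Gal| = 2^2 = 4

4


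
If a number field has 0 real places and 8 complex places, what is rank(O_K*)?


By Dirichlet's unit theorem:
rank = r1 + r2 - 1
= 0 + 8 - 1
= 7

7


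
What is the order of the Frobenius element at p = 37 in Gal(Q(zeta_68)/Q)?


The Frobenius at p in Gal(Q(zeta_n)/Q) = (Z/nZ)* is the class of p, so its order is ord_68(37), the smallest k >= 1 with 37^k = 1 mod 68.
n = 68 = 2^2 * 17, phi(68) = 32; the order divides phi(n).
Divisors of 32: 1, 2, 4, 8, 16, 32
Repeated squaring mod 68: 37^1 = 37, 37^2 = 9, 37^4 = 13, 37^8 = 33, 37^16 = 1, 37^32 = 1
Test divisors in increasing order:
  k=1: 37^1 = 37 mod 68
  k=2: 37^2 = 9 mod 68
  k=4: 37^4 = 13 mod 68
  k=8: 37^8 = 33 mod 68
  k=16: 37^16 = 1 mod 68  <- first divisor giving 1
Order = 16

16


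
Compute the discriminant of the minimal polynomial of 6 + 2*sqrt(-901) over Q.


The element 6 + 2*sqrt(-901) has minimal polynomial:
x^2 - 12*x + 3640
Discriminant = (-12)^2 - 4*(3640)
= 144 - 14560
= -14416

-14416


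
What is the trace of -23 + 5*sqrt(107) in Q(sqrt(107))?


Tr(a + b*sqrt(d)) = (a + b*sqrt(d)) + (a - b*sqrt(d)) = 2a
= 2 * (-23)
= -46

-46


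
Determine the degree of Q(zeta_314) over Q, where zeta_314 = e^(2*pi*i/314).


The degree equals Euler's totient phi(314).
314 = 2 * 157
phi(314) = 156

156


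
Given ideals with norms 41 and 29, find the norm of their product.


N(IJ) = N(I) * N(J)
= 41 * 29
= 1189

1189


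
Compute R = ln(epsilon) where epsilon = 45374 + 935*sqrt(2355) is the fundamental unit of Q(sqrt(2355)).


epsilon = 45374 + 935*sqrt(2355)
= 90748.0000
R = ln(90748.0000)
= 11.4158

11.4158


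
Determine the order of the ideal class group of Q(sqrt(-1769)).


K = Q(sqrt(-1769)). d mod 4 = 3, so D = disc(K) = 4d = -7076
h(K) equals the number of primitive reduced positive-definite forms (a, b, c) = a*x^2 + b*x*y + c*y^2 with b^2 - 4ac = D,
where reduced means |b| <= a <= c, with b >= 0 whenever |b| = a or a = c, and primitive means gcd(a, b, c) = 1.
Reduced forces 3a^2 <= |D| = 7076, so 1 <= a <= 48; b must have the parity of D, and c = (b^2 - D)/(4a) must be an integer >= a.
Enumerate a = 1..48, b in [-a, a]:
  a=1: (1, 0, 1769)  [1]
  a=2: (2, 2, 885)  [1]
  a=3: (3, -2, 590), (3, 2, 590)  [2]
  a=4: none
  a=5: (5, -2, 354), (5, 2, 354)  [2]
  a=6: (6, -2, 295), (6, 2, 295)  [2]
  a=7: (7, -6, 254), (7, 6, 254)  [2]
  a=8: none
  a=9: (9, -4, 197), (9, 4, 197)  [2]
  a=10: (10, -2, 177), (10, 2, 177)  [2]
  a=11..12: none
  a=13: (13, -10, 138), (13, 10, 138)  [2]
  a=14: (14, -6, 127), (14, 6, 127)  [2]
  a=15: (15, -8, 119), (15, -2, 118), (15, 2, 118), (15, 8, 119)  [4]
  a=16: none
  a=17: (17, -8, 105), (17, 8, 105)  [2]
  a=18: (18, -14, 101), (18, 14, 101)  [2]
  a=19: (19, -12, 95), (19, 12, 95)  [2]
  a=20: none
  a=21: (21, -20, 89), (21, -8, 85), (21, 8, 85), (21, 20, 89)  [4]
  a=22: none
  a=23: (23, -10, 78), (23, 10, 78)  [2]
  a=24: none
  a=25: (25, -18, 74), (25, 18, 74)  [2]
  a=26: (26, -10, 69), (26, 10, 69)  [2]
  a=27: (27, -22, 70), (27, 22, 70)  [2]
  a=28: none
  a=29: (29, 0, 61)  [1]
  a=30: (30, -22, 63), (30, -2, 59), (30, 2, 59), (30, 22, 63)  [4]
  a=31..33: none
  a=34: (34, -26, 57), (34, 26, 57)  [2]
  a=35: (35, -22, 54), (35, -8, 51), (35, 8, 51), (35, 22, 54)  [4]
  a=36: none
  a=37: (37, -18, 50), (37, 18, 50)  [2]
  a=38: (38, -26, 51), (38, 26, 51)  [2]
  a=39: (39, -16, 47), (39, -10, 46), (39, 10, 46), (39, 16, 47)  [4]
  a=40..41: none
  a=42: (42, -34, 49), (42, -22, 45), (42, 22, 45), (42, 34, 49)  [4]
  a=43..44: none
  a=45: (45, 32, 45)  [1]
  a=46..48: none
Total reduced forms: 1 + 1 + 2 + 2 + 2 + 2 + 2 + 2 + 2 + 2 + 4 + 2 + 2 + 2 + 4 + 2 + 2 + 2 + 2 + 1 + 4 + 2 + 4 + 2 + 2 + 4 + 4 + 1 = 64
h = 64

64


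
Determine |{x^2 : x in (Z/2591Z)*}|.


For prime p, the number of non-zero quadratic residues is (p-1)/2.
= (2591-1)/2
= 1295

1295


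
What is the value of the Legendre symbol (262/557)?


p = 557 is prime, so compute (262/557) with the reciprocity algorithm (Jacobi-symbol steps: pull out 2s via (2/n), flip via reciprocity, reduce):
  pull out 2: (2/557) = -1  (since 557 mod 8 = 5)
  reciprocity: (131/557) -> +(557/131)
  reduce: (33/131)
  reciprocity: (33/131) -> +(131/33)
  reduce: (32/33)
  pull out 2: (2/33) = +1  (since 33 mod 8 = 1)
  pull out 2: (2/33) = +1  (since 33 mod 8 = 1)
  pull out 2: (2/33) = +1  (since 33 mod 8 = 1)
  pull out 2: (2/33) = +1  (since 33 mod 8 = 1)
  pull out 2: (2/33) = +1  (since 33 mod 8 = 1)
  (1/33) = 1
Product of signs = -1
(262/557) = -1

-1


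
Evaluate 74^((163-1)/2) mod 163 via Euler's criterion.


p = 163 is prime and the exponent is (p-1)/2 = 81, so by Euler's criterion 74^81 = (74/163) = +1 or -1 mod 163.
Compute by square-and-multiply:
  81 = 64 + 16 + 1 (binary 1010001)
  Repeated squaring mod 163: 74^1 = 74, 74^2 = 97, 74^4 = 118, 74^8 = 69, 74^16 = 34, 74^32 = 15, 74^64 = 62
  74^81 = 74^64 * 74^16 * 74^1 = 62 * 34 * 74 mod 163
    62 * 34 = 2108 = 152 mod 163
    152 * 74 = 11248 = 1 mod 163
  74^81 = 1 mod 163
Result 1: 74 is a quadratic residue mod 163.
74^81 mod 163 = 1

1


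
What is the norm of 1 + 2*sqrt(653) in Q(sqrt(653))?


N(a + b*sqrt(d)) = a^2 - d*b^2
= (1)^2 - (653)*(2)^2
= 1 - 2612
= -2611

-2611


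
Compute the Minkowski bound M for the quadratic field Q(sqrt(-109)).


d = -109, d mod 4 = 3, so disc(K) = 4d = -436; |disc(K)| = 436
Imaginary quadratic field, so n = 2, s = r2 = 1, r1 = 0
M = (n!/n^n) * (4/pi)^s * sqrt(|disc(K)|) = (2!/2^2) * (4/pi)^1 * sqrt(436)
= 0.5 * 1.273240 * 20.880613
= 13.2930

13.2930


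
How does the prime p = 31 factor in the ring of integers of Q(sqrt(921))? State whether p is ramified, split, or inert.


K = Q(sqrt(921)). Since d mod 4 = 1, disc(K) = 921.
Check p | disc: 921 mod 31 = 22.
p does not divide disc. Compute Legendre symbol (d/p):
22^((31-1)/2) mod 31 = -1
(d/p) = -1, so p is inert: (p) stays prime with e=1, f=2, g=1.
Therefore p is inert.

inert


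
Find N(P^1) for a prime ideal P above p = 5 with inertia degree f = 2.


N(P^a) = p^(a*f)
= 5^(1*2)
= 5^2
= 25

25


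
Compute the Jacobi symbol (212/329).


Compute (212/329) via quadratic reciprocity:
  pull out 2: (2/329) = +1  (since 329 mod 8 = 1)
  pull out 2: (2/329) = +1  (since 329 mod 8 = 1)
  reciprocity: (53/329) -> +(329/53)
  reduce: (11/53)
  reciprocity: (11/53) -> +(53/11)
  reduce: (9/11)
  reciprocity: (9/11) -> +(11/9)
  reduce: (2/9)
  pull out 2: (2/9) = +1  (since 9 mod 8 = 1)
  (1/9) = 1
Product of signs = 1

1


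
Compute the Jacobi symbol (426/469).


Compute (426/469) via quadratic reciprocity:
  pull out 2: (2/469) = -1  (since 469 mod 8 = 5)
  reciprocity: (213/469) -> +(469/213)
  reduce: (43/213)
  reciprocity: (43/213) -> +(213/43)
  reduce: (41/43)
  reciprocity: (41/43) -> +(43/41)
  reduce: (2/41)
  pull out 2: (2/41) = +1  (since 41 mod 8 = 1)
  (1/41) = 1
Product of signs = -1

-1


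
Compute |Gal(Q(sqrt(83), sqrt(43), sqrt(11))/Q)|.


The 3 square roots of distinct primes are multiplicatively independent over Q,
so [K:Q] = 2^3 and Gal(K/Q) is isomorphic to (Z/2Z)^3.
|Gal| = 2^3 = 8

8


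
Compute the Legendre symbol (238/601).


p = 601 is prime, so compute (238/601) with the reciprocity algorithm (Jacobi-symbol steps: pull out 2s via (2/n), flip via reciprocity, reduce):
  pull out 2: (2/601) = +1  (since 601 mod 8 = 1)
  reciprocity: (119/601) -> +(601/119)
  reduce: (6/119)
  pull out 2: (2/119) = +1  (since 119 mod 8 = 7)
  reciprocity: (3/119) -> -(119/3)
  reduce: (2/3)
  pull out 2: (2/3) = -1  (since 3 mod 8 = 3)
  (1/3) = 1
Product of signs = 1
(238/601) = 1

1


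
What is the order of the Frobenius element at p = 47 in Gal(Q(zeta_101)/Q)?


The Frobenius at p in Gal(Q(zeta_n)/Q) = (Z/nZ)* is the class of p, so its order is ord_101(47), the smallest k >= 1 with 47^k = 1 mod 101.
n = 101 = 101, phi(101) = 100; the order divides phi(n).
Divisors of 100: 1, 2, 4, 5, 10, 20, 25, 50, 100
Repeated squaring mod 101: 47^1 = 47, 47^2 = 88, 47^4 = 68, 47^8 = 79, 47^16 = 80, 47^32 = 37, 47^64 = 56
Test divisors in increasing order:
  k=1: 47^1 = 47 mod 101
  k=2: 47^2 = 88 mod 101
  k=4: 47^4 = 68 mod 101
  k=5: 47^5 = 68 * 47 = 65 mod 101
  k=10: 47^10 = 79 * 88 = 84 mod 101
  k=20: 47^20 = 80 * 68 = 87 mod 101
  k=25: 47^25 = 80 * 79 * 47 = 100 mod 101
  k=50: 47^50 = 37 * 80 * 88 = 1 mod 101  <- first divisor giving 1
Order = 50

50


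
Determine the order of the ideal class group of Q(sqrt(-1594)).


K = Q(sqrt(-1594)). d mod 4 = 2, so D = disc(K) = 4d = -6376
h(K) equals the number of primitive reduced positive-definite forms (a, b, c) = a*x^2 + b*x*y + c*y^2 with b^2 - 4ac = D,
where reduced means |b| <= a <= c, with b >= 0 whenever |b| = a or a = c, and primitive means gcd(a, b, c) = 1.
Reduced forces 3a^2 <= |D| = 6376, so 1 <= a <= 46; b must have the parity of D, and c = (b^2 - D)/(4a) must be an integer >= a.
Enumerate a = 1..46, b in [-a, a]:
  a=1: (1, 0, 1594)  [1]
  a=2: (2, 0, 797)  [1]
  a=3..4: none
  a=5: (5, -2, 319), (5, 2, 319)  [2]
  a=6: none
  a=7: (7, -6, 229), (7, 6, 229)  [2]
  a=8..9: none
  a=10: (10, -8, 161), (10, 8, 161)  [2]
  a=11: (11, -2, 145), (11, 2, 145)  [2]
  a=12..13: none
  a=14: (14, -8, 115), (14, 8, 115)  [2]
  a=15..16: none
  a=17: (17, -4, 94), (17, 4, 94)  [2]
  a=18..21: none
  a=22: (22, -20, 77), (22, 20, 77)  [2]
  a=23: (23, -8, 70), (23, 8, 70)  [2]
  a=24: none
  a=25: (25, -18, 67), (25, 18, 67)  [2]
  a=26..28: none
  a=29: (29, -2, 55), (29, 2, 55)  [2]
  a=30: none
  a=31: (31, -14, 53), (31, 14, 53)  [2]
  a=32..33: none
  a=34: (34, -4, 47), (34, 4, 47)  [2]
  a=35: (35, -22, 49), (35, -8, 46), (35, 8, 46), (35, 22, 49)  [4]
  a=36: none
  a=37: (37, -32, 50), (37, 32, 50)  [2]
  a=38..40: none
  a=41: (41, -26, 43), (41, 26, 43)  [2]
  a=42..46: none
Total reduced forms: 1 + 1 + 2 + 2 + 2 + 2 + 2 + 2 + 2 + 2 + 2 + 2 + 2 + 2 + 4 + 2 + 2 = 34
h = 34

34


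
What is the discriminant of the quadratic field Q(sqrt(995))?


For K = Q(sqrt(d)) with d squarefree: disc(K) = d if d = 1 mod 4, and disc(K) = 4d if d = 2 or 3 mod 4.
Here d = 995, and d mod 4 = 3.
d = 3 mod 4, not 1 (O_K = Z[sqrt(d)]), so disc(K) = 4d = 4 * (995) = 3980

3980


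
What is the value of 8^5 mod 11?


p = 11 is prime and the exponent is (p-1)/2 = 5, so by Euler's criterion 8^5 = (8/11) = +1 or -1 mod 11.
Compute by square-and-multiply:
  5 = 4 + 1 (binary 101)
  Repeated squaring mod 11: 8^1 = 8, 8^2 = 9, 8^4 = 4
  8^5 = 8^4 * 8^1 = 4 * 8 mod 11
    4 * 8 = 32 = 10 mod 11
  8^5 = 10 mod 11
Result 10 = p - 1 = -1 mod 11: 8 is a quadratic non-residue mod 11. As a residue in [0, p-1] the value is 10.
8^5 mod 11 = 10

10


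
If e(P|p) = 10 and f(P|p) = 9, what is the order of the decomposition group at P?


|D_P| = e * f
= 10 * 9
= 90

90


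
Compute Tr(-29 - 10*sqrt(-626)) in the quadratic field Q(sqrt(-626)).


Tr(a + b*sqrt(d)) = (a + b*sqrt(d)) + (a - b*sqrt(d)) = 2a
= 2 * (-29)
= -58

-58


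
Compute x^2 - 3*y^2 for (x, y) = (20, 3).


x^2 - d*y^2
= 20^2 - 3*3^2
= 400 - 27
= 373

373


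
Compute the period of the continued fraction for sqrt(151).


Run the CF algorithm for sqrt(151).
a_0 = floor(sqrt(151)) = 12; set m_0=0, q_0=1.
Recurrence: m' = q*a - m,  q' = (d - m'^2)/q,  a' = floor((a_0 + m')/q').
  step 1: m=12, q=7, a=3
  step 2: m=9, q=10, a=2
  step 3: m=11, q=3, a=7
  step 4: m=10, q=17, a=1
  step 5: m=7, q=6, a=3
  step 6: m=11, q=5, a=4
  step 7: m=9, q=14, a=1
  step 8: m=5, q=9, a=1
  step 9: m=4, q=15, a=1
  step 10: m=11, q=2, a=11
  step 11: m=11, q=15, a=1
  step 12: m=4, q=9, a=1
  step 13: m=5, q=14, a=1
  step 14: m=9, q=5, a=4
  step 15: m=11, q=6, a=3
  step 16: m=7, q=17, a=1
  step 17: m=10, q=3, a=7
  step 18: m=11, q=10, a=2
  step 19: m=9, q=7, a=3
  step 20: m=12, q=1, a=24
a_20 = 2*a_0 = 24, so the period closes here.
sqrt(151) = [12; 3, 2, 7, 1, 3, 4, 1, 1, 1, 11, 1, 1, 1, 4, 3, 1, 7, 2, 3, 24]
Period length = 20

20


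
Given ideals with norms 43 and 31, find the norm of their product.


N(IJ) = N(I) * N(J)
= 43 * 31
= 1333

1333


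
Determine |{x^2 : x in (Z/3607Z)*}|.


For prime p, the number of non-zero quadratic residues is (p-1)/2.
= (3607-1)/2
= 1803

1803


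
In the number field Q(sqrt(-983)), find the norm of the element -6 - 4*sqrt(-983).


N(a + b*sqrt(d)) = a^2 - d*b^2
= (-6)^2 - (-983)*(-4)^2
= 36 + 15728
= 15764

15764


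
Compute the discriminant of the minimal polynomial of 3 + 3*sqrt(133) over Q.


The element 3 + 3*sqrt(133) has minimal polynomial:
x^2 - 6*x - 1188
Discriminant = (-6)^2 - 4*(-1188)
= 36 + 4752
= 4788

4788


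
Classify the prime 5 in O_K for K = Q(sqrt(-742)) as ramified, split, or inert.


K = Q(sqrt(-742)). Since d mod 4 = 2, disc(K) = -2968.
Check p | disc: -2968 mod 5 = 2.
p does not divide disc. Compute Legendre symbol (d/p):
3^((5-1)/2) mod 5 = -1
(d/p) = -1, so p is inert: (p) stays prime with e=1, f=2, g=1.
Therefore p is inert.

inert


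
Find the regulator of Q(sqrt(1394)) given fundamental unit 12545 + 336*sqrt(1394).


epsilon = 12545 + 336*sqrt(1394)
= 25090.0000
R = ln(25090.0000)
= 10.1302

10.1302


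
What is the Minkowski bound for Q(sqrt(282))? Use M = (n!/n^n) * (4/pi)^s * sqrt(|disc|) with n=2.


d = 282, d mod 4 = 2, so disc(K) = 4d = 1128; |disc(K)| = 1128
Real quadratic field, so n = 2, s = r2 = 0, r1 = 2
M = (n!/n^n) * (4/pi)^s * sqrt(|disc(K)|) = (2!/2^2) * (4/pi)^0 * sqrt(1128)
= 0.5 * 1.000000 * 33.585711
= 16.7929

16.7929


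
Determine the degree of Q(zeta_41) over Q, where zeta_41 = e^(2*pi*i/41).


The degree equals Euler's totient phi(41).
41 = 41
phi(41) = 40

40


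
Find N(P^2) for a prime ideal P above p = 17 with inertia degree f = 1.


N(P^a) = p^(a*f)
= 17^(2*1)
= 17^2
= 289

289


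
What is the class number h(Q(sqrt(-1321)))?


K = Q(sqrt(-1321)). d mod 4 = 3, so D = disc(K) = 4d = -5284
h(K) equals the number of primitive reduced positive-definite forms (a, b, c) = a*x^2 + b*x*y + c*y^2 with b^2 - 4ac = D,
where reduced means |b| <= a <= c, with b >= 0 whenever |b| = a or a = c, and primitive means gcd(a, b, c) = 1.
Reduced forces 3a^2 <= |D| = 5284, so 1 <= a <= 41; b must have the parity of D, and c = (b^2 - D)/(4a) must be an integer >= a.
Enumerate a = 1..41, b in [-a, a]:
  a=1: (1, 0, 1321)  [1]
  a=2: (2, 2, 661)  [1]
  a=3..4: none
  a=5: (5, -4, 265), (5, 4, 265)  [2]
  a=6: none
  a=7: (7, -6, 190), (7, 6, 190)  [2]
  a=8..9: none
  a=10: (10, -6, 133), (10, 6, 133)  [2]
  a=11..13: none
  a=14: (14, -6, 95), (14, 6, 95)  [2]
  a=15..18: none
  a=19: (19, -6, 70), (19, 6, 70)  [2]
  a=20..22: none
  a=23: (23, -12, 59), (23, 12, 59)  [2]
  a=24: none
  a=25: (25, -4, 53), (25, 4, 53)  [2]
  a=26..28: none
  a=29: (29, -20, 49), (29, 20, 49)  [2]
  a=30..34: none
  a=35: (35, -34, 46), (35, -6, 38), (35, 6, 38), (35, 34, 46)  [4]
  a=36: none
  a=37: (37, -28, 41), (37, 28, 41)  [2]
  a=38..41: none
Total reduced forms: 1 + 1 + 2 + 2 + 2 + 2 + 2 + 2 + 2 + 2 + 4 + 2 = 24
h = 24

24


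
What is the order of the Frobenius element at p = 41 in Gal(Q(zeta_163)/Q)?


The Frobenius at p in Gal(Q(zeta_n)/Q) = (Z/nZ)* is the class of p, so its order is ord_163(41), the smallest k >= 1 with 41^k = 1 mod 163.
n = 163 = 163, phi(163) = 162; the order divides phi(n).
Divisors of 162: 1, 2, 3, 6, 9, 18, 27, 54, 81, 162
Repeated squaring mod 163: 41^1 = 41, 41^2 = 51, 41^4 = 156, 41^8 = 49, 41^16 = 119, 41^32 = 143, 41^64 = 74, 41^128 = 97
Test divisors in increasing order:
  k=1: 41^1 = 41 mod 163
  k=2: 41^2 = 51 mod 163
  k=3: 41^3 = 51 * 41 = 135 mod 163
  k=6: 41^6 = 156 * 51 = 132 mod 163
  k=9: 41^9 = 49 * 41 = 53 mod 163
  k=18: 41^18 = 119 * 51 = 38 mod 163
  k=27: 41^27 = 119 * 49 * 51 * 41 = 58 mod 163
  k=54: 41^54 = 143 * 119 * 156 * 51 = 104 mod 163
  k=81: 41^81 = 74 * 119 * 41 = 1 mod 163  <- first divisor giving 1
Order = 81

81


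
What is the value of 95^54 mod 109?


p = 109 is prime and the exponent is (p-1)/2 = 54, so by Euler's criterion 95^54 = (95/109) = +1 or -1 mod 109.
Compute by square-and-multiply:
  54 = 32 + 16 + 4 + 2 (binary 110110)
  Repeated squaring mod 109: 95^1 = 95, 95^2 = 87, 95^4 = 48, 95^8 = 15, 95^16 = 7, 95^32 = 49
  95^54 = 95^32 * 95^16 * 95^4 * 95^2 = 49 * 7 * 48 * 87 mod 109
    49 * 7 = 343 = 16 mod 109
    16 * 48 = 768 = 5 mod 109
    5 * 87 = 435 = 108 mod 109
  95^54 = 108 mod 109
Result 108 = p - 1 = -1 mod 109: 95 is a quadratic non-residue mod 109. As a residue in [0, p-1] the value is 108.
95^54 mod 109 = 108

108


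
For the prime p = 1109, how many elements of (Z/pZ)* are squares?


For prime p, the number of non-zero quadratic residues is (p-1)/2.
= (1109-1)/2
= 554

554


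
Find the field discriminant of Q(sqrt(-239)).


For K = Q(sqrt(d)) with d squarefree: disc(K) = d if d = 1 mod 4, and disc(K) = 4d if d = 2 or 3 mod 4.
Here d = -239, and d mod 4 = 1.
d = 1 mod 4 (O_K = Z[(1+sqrt(d))/2]), so disc(K) = d = -239

-239


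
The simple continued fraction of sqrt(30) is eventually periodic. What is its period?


Run the CF algorithm for sqrt(30).
a_0 = floor(sqrt(30)) = 5; set m_0=0, q_0=1.
Recurrence: m' = q*a - m,  q' = (d - m'^2)/q,  a' = floor((a_0 + m')/q').
  step 1: m=5, q=5, a=2
  step 2: m=5, q=1, a=10
a_2 = 2*a_0 = 10, so the period closes here.
sqrt(30) = [5; 2, 10]
Period length = 2

2


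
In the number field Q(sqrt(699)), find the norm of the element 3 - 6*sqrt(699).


N(a + b*sqrt(d)) = a^2 - d*b^2
= (3)^2 - (699)*(-6)^2
= 9 - 25164
= -25155

-25155


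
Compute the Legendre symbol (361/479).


p = 479 is prime, so compute (361/479) with the reciprocity algorithm (Jacobi-symbol steps: pull out 2s via (2/n), flip via reciprocity, reduce):
  reciprocity: (361/479) -> +(479/361)
  reduce: (118/361)
  pull out 2: (2/361) = +1  (since 361 mod 8 = 1)
  reciprocity: (59/361) -> +(361/59)
  reduce: (7/59)
  reciprocity: (7/59) -> -(59/7)
  reduce: (3/7)
  reciprocity: (3/7) -> -(7/3)
  reduce: (1/3)
  (1/3) = 1
Product of signs = 1
(361/479) = 1

1


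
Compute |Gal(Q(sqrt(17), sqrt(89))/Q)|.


The 2 square roots of distinct primes are multiplicatively independent over Q,
so [K:Q] = 2^2 and Gal(K/Q) is isomorphic to (Z/2Z)^2.
|Gal| = 2^2 = 4

4


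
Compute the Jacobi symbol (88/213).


Compute (88/213) via quadratic reciprocity:
  pull out 2: (2/213) = -1  (since 213 mod 8 = 5)
  pull out 2: (2/213) = -1  (since 213 mod 8 = 5)
  pull out 2: (2/213) = -1  (since 213 mod 8 = 5)
  reciprocity: (11/213) -> +(213/11)
  reduce: (4/11)
  pull out 2: (2/11) = -1  (since 11 mod 8 = 3)
  pull out 2: (2/11) = -1  (since 11 mod 8 = 3)
  (1/11) = 1
Product of signs = -1

-1


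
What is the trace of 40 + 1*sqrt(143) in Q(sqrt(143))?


Tr(a + b*sqrt(d)) = (a + b*sqrt(d)) + (a - b*sqrt(d)) = 2a
= 2 * (40)
= 80

80


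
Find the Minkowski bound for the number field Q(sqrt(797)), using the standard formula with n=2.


d = 797, d mod 4 = 1, so disc(K) = d = 797; |disc(K)| = 797
Real quadratic field, so n = 2, s = r2 = 0, r1 = 2
M = (n!/n^n) * (4/pi)^s * sqrt(|disc(K)|) = (2!/2^2) * (4/pi)^0 * sqrt(797)
= 0.5 * 1.000000 * 28.231188
= 14.1156

14.1156


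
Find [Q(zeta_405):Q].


The degree equals Euler's totient phi(405).
405 = 3^4 * 5
phi(405) = 216

216


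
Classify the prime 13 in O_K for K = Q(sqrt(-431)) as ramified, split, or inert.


K = Q(sqrt(-431)). Since d mod 4 = 1, disc(K) = -431.
Check p | disc: -431 mod 13 = 11.
p does not divide disc. Compute Legendre symbol (d/p):
11^((13-1)/2) mod 13 = -1
(d/p) = -1, so p is inert: (p) stays prime with e=1, f=2, g=1.
Therefore p is inert.

inert


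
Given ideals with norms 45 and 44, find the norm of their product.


N(IJ) = N(I) * N(J)
= 45 * 44
= 1980

1980


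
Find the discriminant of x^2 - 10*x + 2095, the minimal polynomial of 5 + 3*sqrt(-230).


The element 5 + 3*sqrt(-230) has minimal polynomial:
x^2 - 10*x + 2095
Discriminant = (-10)^2 - 4*(2095)
= 100 - 8380
= -8280

-8280


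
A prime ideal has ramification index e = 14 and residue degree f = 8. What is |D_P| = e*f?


|D_P| = e * f
= 14 * 8
= 112

112


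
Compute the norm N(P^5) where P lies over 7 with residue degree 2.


N(P^a) = p^(a*f)
= 7^(5*2)
= 7^10
= 282475249

282475249


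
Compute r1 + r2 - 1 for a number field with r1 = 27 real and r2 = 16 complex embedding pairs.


By Dirichlet's unit theorem:
rank = r1 + r2 - 1
= 27 + 16 - 1
= 42

42


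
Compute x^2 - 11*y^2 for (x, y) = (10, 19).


x^2 - d*y^2
= 10^2 - 11*19^2
= 100 - 3971
= -3871

-3871


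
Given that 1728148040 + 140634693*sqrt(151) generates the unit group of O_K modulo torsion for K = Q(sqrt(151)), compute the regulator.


epsilon = 1728148040 + 140634693*sqrt(151)
= 3.4563e+09
R = ln(3.4563e+09)
= 21.9635

21.9635


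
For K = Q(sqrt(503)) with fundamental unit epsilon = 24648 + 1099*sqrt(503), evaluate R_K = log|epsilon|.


epsilon = 24648 + 1099*sqrt(503)
= 49296.0000
R = ln(49296.0000)
= 10.8056

10.8056


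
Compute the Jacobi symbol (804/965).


Compute (804/965) via quadratic reciprocity:
  pull out 2: (2/965) = -1  (since 965 mod 8 = 5)
  pull out 2: (2/965) = -1  (since 965 mod 8 = 5)
  reciprocity: (201/965) -> +(965/201)
  reduce: (161/201)
  reciprocity: (161/201) -> +(201/161)
  reduce: (40/161)
  pull out 2: (2/161) = +1  (since 161 mod 8 = 1)
  pull out 2: (2/161) = +1  (since 161 mod 8 = 1)
  pull out 2: (2/161) = +1  (since 161 mod 8 = 1)
  reciprocity: (5/161) -> +(161/5)
  reduce: (1/5)
  (1/5) = 1
Product of signs = 1

1


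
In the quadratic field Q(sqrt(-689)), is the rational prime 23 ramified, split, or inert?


K = Q(sqrt(-689)). Since d mod 4 = 3, disc(K) = -2756.
Check p | disc: -2756 mod 23 = 4.
p does not divide disc. Compute Legendre symbol (d/p):
1^((23-1)/2) mod 23 = 1
(d/p) = 1, so p splits: (p) = P*P' with e=1, f=1, g=2.
Therefore p is split.

split


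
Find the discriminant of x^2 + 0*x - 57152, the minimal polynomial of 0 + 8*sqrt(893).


The element 0 + 8*sqrt(893) has minimal polynomial:
x^2 + 0*x - 57152
Discriminant = (0)^2 - 4*(-57152)
= 0 + 228608
= 228608

228608


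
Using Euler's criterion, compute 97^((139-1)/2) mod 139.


p = 139 is prime and the exponent is (p-1)/2 = 69, so by Euler's criterion 97^69 = (97/139) = +1 or -1 mod 139.
Compute by square-and-multiply:
  69 = 64 + 4 + 1 (binary 1000101)
  Repeated squaring mod 139: 97^1 = 97, 97^2 = 96, 97^4 = 42, 97^8 = 96, 97^16 = 42, 97^32 = 96, 97^64 = 42
  97^69 = 97^64 * 97^4 * 97^1 = 42 * 42 * 97 mod 139
    42 * 42 = 1764 = 96 mod 139
    96 * 97 = 9312 = 138 mod 139
  97^69 = 138 mod 139
Result 138 = p - 1 = -1 mod 139: 97 is a quadratic non-residue mod 139. As a residue in [0, p-1] the value is 138.
97^69 mod 139 = 138

138


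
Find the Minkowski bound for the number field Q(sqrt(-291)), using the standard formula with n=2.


d = -291, d mod 4 = 1, so disc(K) = d = -291; |disc(K)| = 291
Imaginary quadratic field, so n = 2, s = r2 = 1, r1 = 0
M = (n!/n^n) * (4/pi)^s * sqrt(|disc(K)|) = (2!/2^2) * (4/pi)^1 * sqrt(291)
= 0.5 * 1.273240 * 17.058722
= 10.8599

10.8599


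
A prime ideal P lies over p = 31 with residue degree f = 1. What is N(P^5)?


N(P^a) = p^(a*f)
= 31^(5*1)
= 31^5
= 28629151

28629151


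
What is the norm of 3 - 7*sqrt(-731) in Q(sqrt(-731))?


N(a + b*sqrt(d)) = a^2 - d*b^2
= (3)^2 - (-731)*(-7)^2
= 9 + 35819
= 35828

35828


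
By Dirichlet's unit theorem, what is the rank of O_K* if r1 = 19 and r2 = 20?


By Dirichlet's unit theorem:
rank = r1 + r2 - 1
= 19 + 20 - 1
= 38

38


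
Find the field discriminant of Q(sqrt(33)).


For K = Q(sqrt(d)) with d squarefree: disc(K) = d if d = 1 mod 4, and disc(K) = 4d if d = 2 or 3 mod 4.
Here d = 33, and d mod 4 = 1.
d = 1 mod 4 (O_K = Z[(1+sqrt(d))/2]), so disc(K) = d = 33

33


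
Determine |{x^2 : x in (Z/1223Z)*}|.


For prime p, the number of non-zero quadratic residues is (p-1)/2.
= (1223-1)/2
= 611

611


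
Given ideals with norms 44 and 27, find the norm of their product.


N(IJ) = N(I) * N(J)
= 44 * 27
= 1188

1188


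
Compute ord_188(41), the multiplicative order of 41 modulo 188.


We want ord_188(41), the smallest k >= 1 with 41^k = 1 mod 188.
n = 188 = 2^2 * 47, phi(188) = 92; the order divides phi(n).
Divisors of 92: 1, 2, 4, 23, 46, 92
Repeated squaring mod 188: 41^1 = 41, 41^2 = 177, 41^4 = 121, 41^8 = 165, 41^16 = 153, 41^32 = 97, 41^64 = 9
Test divisors in increasing order:
  k=1: 41^1 = 41 mod 188
  k=2: 41^2 = 177 mod 188
  k=4: 41^4 = 121 mod 188
  k=23: 41^23 = 153 * 121 * 177 * 41 = 93 mod 188
  k=46: 41^46 = 97 * 165 * 121 * 177 = 1 mod 188  <- first divisor giving 1
Order = 46

46


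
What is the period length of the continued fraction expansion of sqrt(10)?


Run the CF algorithm for sqrt(10).
a_0 = floor(sqrt(10)) = 3; set m_0=0, q_0=1.
Recurrence: m' = q*a - m,  q' = (d - m'^2)/q,  a' = floor((a_0 + m')/q').
  step 1: m=3, q=1, a=6
a_1 = 2*a_0 = 6, so the period closes here.
sqrt(10) = [3; 6]
Period length = 1

1


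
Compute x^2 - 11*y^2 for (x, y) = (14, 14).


x^2 - d*y^2
= 14^2 - 11*14^2
= 196 - 2156
= -1960

-1960


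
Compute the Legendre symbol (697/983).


p = 983 is prime, so compute (697/983) with the reciprocity algorithm (Jacobi-symbol steps: pull out 2s via (2/n), flip via reciprocity, reduce):
  reciprocity: (697/983) -> +(983/697)
  reduce: (286/697)
  pull out 2: (2/697) = +1  (since 697 mod 8 = 1)
  reciprocity: (143/697) -> +(697/143)
  reduce: (125/143)
  reciprocity: (125/143) -> +(143/125)
  reduce: (18/125)
  pull out 2: (2/125) = -1  (since 125 mod 8 = 5)
  reciprocity: (9/125) -> +(125/9)
  reduce: (8/9)
  pull out 2: (2/9) = +1  (since 9 mod 8 = 1)
  pull out 2: (2/9) = +1  (since 9 mod 8 = 1)
  pull out 2: (2/9) = +1  (since 9 mod 8 = 1)
  (1/9) = 1
Product of signs = -1
(697/983) = -1

-1


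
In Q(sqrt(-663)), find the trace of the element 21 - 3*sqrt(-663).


Tr(a + b*sqrt(d)) = (a + b*sqrt(d)) + (a - b*sqrt(d)) = 2a
= 2 * (21)
= 42

42


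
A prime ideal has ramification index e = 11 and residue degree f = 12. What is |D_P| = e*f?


|D_P| = e * f
= 11 * 12
= 132

132


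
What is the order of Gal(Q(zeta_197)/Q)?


|Gal(Q(zeta_197)/Q)| = phi(197)
= 196

196


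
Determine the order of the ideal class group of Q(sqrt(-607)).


K = Q(sqrt(-607)). d mod 4 = 1, so D = disc(K) = d = -607
h(K) equals the number of primitive reduced positive-definite forms (a, b, c) = a*x^2 + b*x*y + c*y^2 with b^2 - 4ac = D,
where reduced means |b| <= a <= c, with b >= 0 whenever |b| = a or a = c, and primitive means gcd(a, b, c) = 1.
Reduced forces 3a^2 <= |D| = 607, so 1 <= a <= 14; b must have the parity of D, and c = (b^2 - D)/(4a) must be an integer >= a.
Enumerate a = 1..14, b in [-a, a]:
  a=1: (1, 1, 152)  [1]
  a=2: (2, -1, 76), (2, 1, 76)  [2]
  a=3: none
  a=4: (4, -1, 38), (4, 1, 38)  [2]
  a=5..6: none
  a=7: (7, -3, 22), (7, 3, 22)  [2]
  a=8: (8, -1, 19), (8, 1, 19)  [2]
  a=9..10: none
  a=11: (11, -3, 14), (11, 3, 14)  [2]
  a=12: none
  a=13: (13, -11, 14), (13, 11, 14)  [2]
  a=14: none
Total reduced forms: 1 + 2 + 2 + 2 + 2 + 2 + 2 = 13
h = 13

13


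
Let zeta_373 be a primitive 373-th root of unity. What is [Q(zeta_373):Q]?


The degree equals Euler's totient phi(373).
373 = 373
phi(373) = 372

372


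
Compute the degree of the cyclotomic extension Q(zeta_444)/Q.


The degree equals Euler's totient phi(444).
444 = 2^2 * 3 * 37
phi(444) = 144

144


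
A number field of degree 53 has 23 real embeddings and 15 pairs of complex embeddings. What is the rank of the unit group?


By Dirichlet's unit theorem:
rank = r1 + r2 - 1
= 23 + 15 - 1
= 37

37


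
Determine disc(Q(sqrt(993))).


For K = Q(sqrt(d)) with d squarefree: disc(K) = d if d = 1 mod 4, and disc(K) = 4d if d = 2 or 3 mod 4.
Here d = 993, and d mod 4 = 1.
d = 1 mod 4 (O_K = Z[(1+sqrt(d))/2]), so disc(K) = d = 993

993


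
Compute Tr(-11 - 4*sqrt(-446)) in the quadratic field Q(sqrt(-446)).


Tr(a + b*sqrt(d)) = (a + b*sqrt(d)) + (a - b*sqrt(d)) = 2a
= 2 * (-11)
= -22

-22


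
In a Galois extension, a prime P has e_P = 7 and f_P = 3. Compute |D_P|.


|D_P| = e * f
= 7 * 3
= 21

21


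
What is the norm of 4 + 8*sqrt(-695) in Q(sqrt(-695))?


N(a + b*sqrt(d)) = a^2 - d*b^2
= (4)^2 - (-695)*(8)^2
= 16 + 44480
= 44496

44496


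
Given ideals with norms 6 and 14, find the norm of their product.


N(IJ) = N(I) * N(J)
= 6 * 14
= 84

84


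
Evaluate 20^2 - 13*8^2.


x^2 - d*y^2
= 20^2 - 13*8^2
= 400 - 832
= -432

-432


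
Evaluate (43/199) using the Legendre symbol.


p = 199 is prime, so compute (43/199) with the reciprocity algorithm (Jacobi-symbol steps: pull out 2s via (2/n), flip via reciprocity, reduce):
  reciprocity: (43/199) -> -(199/43)
  reduce: (27/43)
  reciprocity: (27/43) -> -(43/27)
  reduce: (16/27)
  pull out 2: (2/27) = -1  (since 27 mod 8 = 3)
  pull out 2: (2/27) = -1  (since 27 mod 8 = 3)
  pull out 2: (2/27) = -1  (since 27 mod 8 = 3)
  pull out 2: (2/27) = -1  (since 27 mod 8 = 3)
  (1/27) = 1
Product of signs = 1
(43/199) = 1

1


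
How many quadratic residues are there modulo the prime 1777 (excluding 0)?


For prime p, the number of non-zero quadratic residues is (p-1)/2.
= (1777-1)/2
= 888

888


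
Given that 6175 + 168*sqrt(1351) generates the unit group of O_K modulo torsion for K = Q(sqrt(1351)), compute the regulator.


epsilon = 6175 + 168*sqrt(1351)
= 12349.9999
R = ln(12349.9999)
= 9.4214

9.4214


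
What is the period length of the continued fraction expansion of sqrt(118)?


Run the CF algorithm for sqrt(118).
a_0 = floor(sqrt(118)) = 10; set m_0=0, q_0=1.
Recurrence: m' = q*a - m,  q' = (d - m'^2)/q,  a' = floor((a_0 + m')/q').
  step 1: m=10, q=18, a=1
  step 2: m=8, q=3, a=6
  step 3: m=10, q=6, a=3
  step 4: m=8, q=9, a=2
  step 5: m=10, q=2, a=10
  step 6: m=10, q=9, a=2
  step 7: m=8, q=6, a=3
  step 8: m=10, q=3, a=6
  step 9: m=8, q=18, a=1
  step 10: m=10, q=1, a=20
a_10 = 2*a_0 = 20, so the period closes here.
sqrt(118) = [10; 1, 6, 3, 2, 10, 2, 3, 6, 1, 20]
Period length = 10

10


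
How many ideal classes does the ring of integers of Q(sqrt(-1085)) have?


K = Q(sqrt(-1085)). d mod 4 = 3, so D = disc(K) = 4d = -4340
h(K) equals the number of primitive reduced positive-definite forms (a, b, c) = a*x^2 + b*x*y + c*y^2 with b^2 - 4ac = D,
where reduced means |b| <= a <= c, with b >= 0 whenever |b| = a or a = c, and primitive means gcd(a, b, c) = 1.
Reduced forces 3a^2 <= |D| = 4340, so 1 <= a <= 38; b must have the parity of D, and c = (b^2 - D)/(4a) must be an integer >= a.
Enumerate a = 1..38, b in [-a, a]:
  a=1: (1, 0, 1085)  [1]
  a=2: (2, 2, 543)  [1]
  a=3: (3, -2, 362), (3, 2, 362)  [2]
  a=4: none
  a=5: (5, 0, 217)  [1]
  a=6: (6, -2, 181), (6, 2, 181)  [2]
  a=7: (7, 0, 155)  [1]
  a=8: none
  a=9: (9, -4, 121), (9, 4, 121)  [2]
  a=10: (10, 10, 111)  [1]
  a=11: (11, -4, 99), (11, 4, 99)  [2]
  a=12..13: none
  a=14: (14, 14, 81)  [1]
  a=15: (15, -10, 74), (15, 10, 74)  [2]
  a=16..17: none
  a=18: (18, -14, 63), (18, 14, 63)  [2]
  a=19: (19, -12, 59), (19, 12, 59)  [2]
  a=20: none
  a=21: (21, -14, 54), (21, 14, 54)  [2]
  a=22: (22, -18, 53), (22, 18, 53)  [2]
  a=23..26: none
  a=27: (27, -14, 42), (27, 14, 42)  [2]
  a=28..29: none
  a=30: (30, -10, 37), (30, 10, 37)  [2]
  a=31: (31, 0, 35)  [1]
  a=32: none
  a=33: (33, -26, 38), (33, 4, 33), (33, 26, 38)  [3]
  a=34..38: none
Total reduced forms: 1 + 1 + 2 + 1 + 2 + 1 + 2 + 1 + 2 + 1 + 2 + 2 + 2 + 2 + 2 + 2 + 2 + 1 + 3 = 32
h = 32

32


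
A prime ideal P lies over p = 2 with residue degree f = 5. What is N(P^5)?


N(P^a) = p^(a*f)
= 2^(5*5)
= 2^25
= 33554432

33554432


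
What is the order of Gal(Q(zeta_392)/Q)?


|Gal(Q(zeta_392)/Q)| = phi(392)
= 168

168


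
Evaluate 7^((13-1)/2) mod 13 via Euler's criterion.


p = 13 is prime and the exponent is (p-1)/2 = 6, so by Euler's criterion 7^6 = (7/13) = +1 or -1 mod 13.
Compute by square-and-multiply:
  6 = 4 + 2 (binary 110)
  Repeated squaring mod 13: 7^1 = 7, 7^2 = 10, 7^4 = 9
  7^6 = 7^4 * 7^2 = 9 * 10 mod 13
    9 * 10 = 90 = 12 mod 13
  7^6 = 12 mod 13
Result 12 = p - 1 = -1 mod 13: 7 is a quadratic non-residue mod 13. As a residue in [0, p-1] the value is 12.
7^6 mod 13 = 12

12


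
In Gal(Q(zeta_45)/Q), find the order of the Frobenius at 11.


The Frobenius at p in Gal(Q(zeta_n)/Q) = (Z/nZ)* is the class of p, so its order is ord_45(11), the smallest k >= 1 with 11^k = 1 mod 45.
n = 45 = 3^2 * 5, phi(45) = 24; the order divides phi(n).
Divisors of 24: 1, 2, 3, 4, 6, 8, 12, 24
Repeated squaring mod 45: 11^1 = 11, 11^2 = 31, 11^4 = 16, 11^8 = 31, 11^16 = 16
Test divisors in increasing order:
  k=1: 11^1 = 11 mod 45
  k=2: 11^2 = 31 mod 45
  k=3: 11^3 = 31 * 11 = 26 mod 45
  k=4: 11^4 = 16 mod 45
  k=6: 11^6 = 16 * 31 = 1 mod 45  <- first divisor giving 1
Order = 6

6


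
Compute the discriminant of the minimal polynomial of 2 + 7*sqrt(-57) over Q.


The element 2 + 7*sqrt(-57) has minimal polynomial:
x^2 - 4*x + 2797
Discriminant = (-4)^2 - 4*(2797)
= 16 - 11188
= -11172

-11172


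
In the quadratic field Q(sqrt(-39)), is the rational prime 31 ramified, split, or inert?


K = Q(sqrt(-39)). Since d mod 4 = 1, disc(K) = -39.
Check p | disc: -39 mod 31 = 23.
p does not divide disc. Compute Legendre symbol (d/p):
23^((31-1)/2) mod 31 = -1
(d/p) = -1, so p is inert: (p) stays prime with e=1, f=2, g=1.
Therefore p is inert.

inert


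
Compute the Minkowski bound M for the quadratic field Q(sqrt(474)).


d = 474, d mod 4 = 2, so disc(K) = 4d = 1896; |disc(K)| = 1896
Real quadratic field, so n = 2, s = r2 = 0, r1 = 2
M = (n!/n^n) * (4/pi)^s * sqrt(|disc(K)|) = (2!/2^2) * (4/pi)^0 * sqrt(1896)
= 0.5 * 1.000000 * 43.543082
= 21.7715

21.7715


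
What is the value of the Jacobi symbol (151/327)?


Compute (151/327) via quadratic reciprocity:
  reciprocity: (151/327) -> -(327/151)
  reduce: (25/151)
  reciprocity: (25/151) -> +(151/25)
  reduce: (1/25)
  (1/25) = 1
Product of signs = -1

-1


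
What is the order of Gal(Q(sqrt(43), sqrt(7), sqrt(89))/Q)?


The 3 square roots of distinct primes are multiplicatively independent over Q,
so [K:Q] = 2^3 and Gal(K/Q) is isomorphic to (Z/2Z)^3.
|Gal| = 2^3 = 8

8


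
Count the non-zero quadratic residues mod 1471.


For prime p, the number of non-zero quadratic residues is (p-1)/2.
= (1471-1)/2
= 735

735


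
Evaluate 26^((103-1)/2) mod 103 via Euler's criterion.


p = 103 is prime and the exponent is (p-1)/2 = 51, so by Euler's criterion 26^51 = (26/103) = +1 or -1 mod 103.
Compute by square-and-multiply:
  51 = 32 + 16 + 2 + 1 (binary 110011)
  Repeated squaring mod 103: 26^1 = 26, 26^2 = 58, 26^4 = 68, 26^8 = 92, 26^16 = 18, 26^32 = 15
  26^51 = 26^32 * 26^16 * 26^2 * 26^1 = 15 * 18 * 58 * 26 mod 103
    15 * 18 = 270 = 64 mod 103
    64 * 58 = 3712 = 4 mod 103
    4 * 26 = 104 = 1 mod 103
  26^51 = 1 mod 103
Result 1: 26 is a quadratic residue mod 103.
26^51 mod 103 = 1

1


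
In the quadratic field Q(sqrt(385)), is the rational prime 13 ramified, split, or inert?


K = Q(sqrt(385)). Since d mod 4 = 1, disc(K) = 385.
Check p | disc: 385 mod 13 = 8.
p does not divide disc. Compute Legendre symbol (d/p):
8^((13-1)/2) mod 13 = -1
(d/p) = -1, so p is inert: (p) stays prime with e=1, f=2, g=1.
Therefore p is inert.

inert
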